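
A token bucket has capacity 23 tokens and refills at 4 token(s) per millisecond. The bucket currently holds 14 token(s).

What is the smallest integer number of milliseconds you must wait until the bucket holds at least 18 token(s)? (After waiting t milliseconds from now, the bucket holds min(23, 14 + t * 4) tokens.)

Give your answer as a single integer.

Answer: 1

Derivation:
Need 14 + t * 4 >= 18, so t >= 4/4.
Smallest integer t = ceil(4/4) = 1.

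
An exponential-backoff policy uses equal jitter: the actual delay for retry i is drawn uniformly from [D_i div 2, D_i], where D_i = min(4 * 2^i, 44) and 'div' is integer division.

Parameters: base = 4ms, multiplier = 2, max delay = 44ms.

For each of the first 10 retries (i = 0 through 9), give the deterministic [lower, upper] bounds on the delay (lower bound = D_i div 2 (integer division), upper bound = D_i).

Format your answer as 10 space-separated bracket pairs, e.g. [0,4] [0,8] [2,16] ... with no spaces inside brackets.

Computing bounds per retry:
  i=0: D_i=min(4*2^0,44)=4, bounds=[2,4]
  i=1: D_i=min(4*2^1,44)=8, bounds=[4,8]
  i=2: D_i=min(4*2^2,44)=16, bounds=[8,16]
  i=3: D_i=min(4*2^3,44)=32, bounds=[16,32]
  i=4: D_i=min(4*2^4,44)=44, bounds=[22,44]
  i=5: D_i=min(4*2^5,44)=44, bounds=[22,44]
  i=6: D_i=min(4*2^6,44)=44, bounds=[22,44]
  i=7: D_i=min(4*2^7,44)=44, bounds=[22,44]
  i=8: D_i=min(4*2^8,44)=44, bounds=[22,44]
  i=9: D_i=min(4*2^9,44)=44, bounds=[22,44]

Answer: [2,4] [4,8] [8,16] [16,32] [22,44] [22,44] [22,44] [22,44] [22,44] [22,44]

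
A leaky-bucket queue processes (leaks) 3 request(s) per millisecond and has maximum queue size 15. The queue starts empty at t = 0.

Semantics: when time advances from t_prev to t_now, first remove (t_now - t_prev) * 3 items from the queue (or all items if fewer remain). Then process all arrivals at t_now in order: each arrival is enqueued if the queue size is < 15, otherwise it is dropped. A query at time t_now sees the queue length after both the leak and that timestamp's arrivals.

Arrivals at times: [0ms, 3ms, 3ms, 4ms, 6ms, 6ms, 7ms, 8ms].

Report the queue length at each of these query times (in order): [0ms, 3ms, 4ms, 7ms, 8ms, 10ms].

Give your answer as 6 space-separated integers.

Queue lengths at query times:
  query t=0ms: backlog = 1
  query t=3ms: backlog = 2
  query t=4ms: backlog = 1
  query t=7ms: backlog = 1
  query t=8ms: backlog = 1
  query t=10ms: backlog = 0

Answer: 1 2 1 1 1 0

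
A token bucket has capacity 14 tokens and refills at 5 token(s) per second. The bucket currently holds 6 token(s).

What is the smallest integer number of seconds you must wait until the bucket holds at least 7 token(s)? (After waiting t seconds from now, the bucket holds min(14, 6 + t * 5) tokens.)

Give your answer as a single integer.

Answer: 1

Derivation:
Need 6 + t * 5 >= 7, so t >= 1/5.
Smallest integer t = ceil(1/5) = 1.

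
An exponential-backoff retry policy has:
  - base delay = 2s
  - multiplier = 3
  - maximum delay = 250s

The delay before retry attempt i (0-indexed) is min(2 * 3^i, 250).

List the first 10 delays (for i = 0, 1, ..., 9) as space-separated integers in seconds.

Computing each delay:
  i=0: min(2*3^0, 250) = 2
  i=1: min(2*3^1, 250) = 6
  i=2: min(2*3^2, 250) = 18
  i=3: min(2*3^3, 250) = 54
  i=4: min(2*3^4, 250) = 162
  i=5: min(2*3^5, 250) = 250
  i=6: min(2*3^6, 250) = 250
  i=7: min(2*3^7, 250) = 250
  i=8: min(2*3^8, 250) = 250
  i=9: min(2*3^9, 250) = 250

Answer: 2 6 18 54 162 250 250 250 250 250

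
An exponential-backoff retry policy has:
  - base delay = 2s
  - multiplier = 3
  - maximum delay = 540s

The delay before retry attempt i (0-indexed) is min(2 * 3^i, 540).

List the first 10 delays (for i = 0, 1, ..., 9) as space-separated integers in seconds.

Computing each delay:
  i=0: min(2*3^0, 540) = 2
  i=1: min(2*3^1, 540) = 6
  i=2: min(2*3^2, 540) = 18
  i=3: min(2*3^3, 540) = 54
  i=4: min(2*3^4, 540) = 162
  i=5: min(2*3^5, 540) = 486
  i=6: min(2*3^6, 540) = 540
  i=7: min(2*3^7, 540) = 540
  i=8: min(2*3^8, 540) = 540
  i=9: min(2*3^9, 540) = 540

Answer: 2 6 18 54 162 486 540 540 540 540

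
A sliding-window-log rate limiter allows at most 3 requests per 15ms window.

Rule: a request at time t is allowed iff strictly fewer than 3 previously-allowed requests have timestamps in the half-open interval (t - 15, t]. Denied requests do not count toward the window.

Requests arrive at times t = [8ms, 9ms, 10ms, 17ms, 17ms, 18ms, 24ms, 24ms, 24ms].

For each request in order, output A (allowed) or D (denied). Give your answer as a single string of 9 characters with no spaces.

Answer: AAADDDAAD

Derivation:
Tracking allowed requests in the window:
  req#1 t=8ms: ALLOW
  req#2 t=9ms: ALLOW
  req#3 t=10ms: ALLOW
  req#4 t=17ms: DENY
  req#5 t=17ms: DENY
  req#6 t=18ms: DENY
  req#7 t=24ms: ALLOW
  req#8 t=24ms: ALLOW
  req#9 t=24ms: DENY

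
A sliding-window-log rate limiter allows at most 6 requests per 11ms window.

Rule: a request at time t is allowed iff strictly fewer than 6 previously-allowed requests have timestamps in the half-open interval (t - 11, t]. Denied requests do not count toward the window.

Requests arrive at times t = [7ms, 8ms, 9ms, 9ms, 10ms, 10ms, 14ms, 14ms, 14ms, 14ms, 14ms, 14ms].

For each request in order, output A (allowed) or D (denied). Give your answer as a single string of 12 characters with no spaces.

Tracking allowed requests in the window:
  req#1 t=7ms: ALLOW
  req#2 t=8ms: ALLOW
  req#3 t=9ms: ALLOW
  req#4 t=9ms: ALLOW
  req#5 t=10ms: ALLOW
  req#6 t=10ms: ALLOW
  req#7 t=14ms: DENY
  req#8 t=14ms: DENY
  req#9 t=14ms: DENY
  req#10 t=14ms: DENY
  req#11 t=14ms: DENY
  req#12 t=14ms: DENY

Answer: AAAAAADDDDDD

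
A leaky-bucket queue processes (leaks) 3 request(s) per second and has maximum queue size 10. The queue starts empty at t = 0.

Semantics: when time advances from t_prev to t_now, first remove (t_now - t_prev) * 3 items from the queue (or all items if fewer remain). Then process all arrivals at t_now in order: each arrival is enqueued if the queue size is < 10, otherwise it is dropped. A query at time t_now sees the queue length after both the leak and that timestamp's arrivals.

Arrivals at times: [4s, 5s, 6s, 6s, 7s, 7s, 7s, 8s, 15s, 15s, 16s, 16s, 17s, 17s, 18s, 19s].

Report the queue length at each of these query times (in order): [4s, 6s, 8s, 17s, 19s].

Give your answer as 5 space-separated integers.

Answer: 1 2 1 2 1

Derivation:
Queue lengths at query times:
  query t=4s: backlog = 1
  query t=6s: backlog = 2
  query t=8s: backlog = 1
  query t=17s: backlog = 2
  query t=19s: backlog = 1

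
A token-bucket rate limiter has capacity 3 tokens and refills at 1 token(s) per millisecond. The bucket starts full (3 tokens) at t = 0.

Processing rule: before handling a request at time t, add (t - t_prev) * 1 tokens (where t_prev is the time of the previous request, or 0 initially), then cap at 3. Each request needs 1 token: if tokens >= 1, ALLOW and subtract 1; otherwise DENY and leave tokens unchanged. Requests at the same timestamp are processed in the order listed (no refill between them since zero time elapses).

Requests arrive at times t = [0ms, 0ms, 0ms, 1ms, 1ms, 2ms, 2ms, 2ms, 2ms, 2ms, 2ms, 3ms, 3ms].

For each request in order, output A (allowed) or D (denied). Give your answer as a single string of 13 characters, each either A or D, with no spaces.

Simulating step by step:
  req#1 t=0ms: ALLOW
  req#2 t=0ms: ALLOW
  req#3 t=0ms: ALLOW
  req#4 t=1ms: ALLOW
  req#5 t=1ms: DENY
  req#6 t=2ms: ALLOW
  req#7 t=2ms: DENY
  req#8 t=2ms: DENY
  req#9 t=2ms: DENY
  req#10 t=2ms: DENY
  req#11 t=2ms: DENY
  req#12 t=3ms: ALLOW
  req#13 t=3ms: DENY

Answer: AAAADADDDDDAD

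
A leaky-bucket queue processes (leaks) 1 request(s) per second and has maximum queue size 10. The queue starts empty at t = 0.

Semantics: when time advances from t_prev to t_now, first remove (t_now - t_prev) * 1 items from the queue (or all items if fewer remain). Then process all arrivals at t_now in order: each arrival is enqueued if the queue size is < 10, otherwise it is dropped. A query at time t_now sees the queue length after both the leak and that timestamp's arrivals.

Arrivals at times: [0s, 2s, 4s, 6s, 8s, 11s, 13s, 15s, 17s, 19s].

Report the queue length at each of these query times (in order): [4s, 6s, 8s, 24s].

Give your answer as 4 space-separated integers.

Answer: 1 1 1 0

Derivation:
Queue lengths at query times:
  query t=4s: backlog = 1
  query t=6s: backlog = 1
  query t=8s: backlog = 1
  query t=24s: backlog = 0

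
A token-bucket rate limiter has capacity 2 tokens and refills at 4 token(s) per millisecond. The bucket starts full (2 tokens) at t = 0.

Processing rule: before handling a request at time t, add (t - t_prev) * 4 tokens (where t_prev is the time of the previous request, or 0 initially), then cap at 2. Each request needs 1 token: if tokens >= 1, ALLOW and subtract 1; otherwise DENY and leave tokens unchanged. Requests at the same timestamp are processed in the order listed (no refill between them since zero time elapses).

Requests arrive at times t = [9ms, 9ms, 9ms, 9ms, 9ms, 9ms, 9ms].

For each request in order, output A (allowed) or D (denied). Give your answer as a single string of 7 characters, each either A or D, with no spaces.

Simulating step by step:
  req#1 t=9ms: ALLOW
  req#2 t=9ms: ALLOW
  req#3 t=9ms: DENY
  req#4 t=9ms: DENY
  req#5 t=9ms: DENY
  req#6 t=9ms: DENY
  req#7 t=9ms: DENY

Answer: AADDDDD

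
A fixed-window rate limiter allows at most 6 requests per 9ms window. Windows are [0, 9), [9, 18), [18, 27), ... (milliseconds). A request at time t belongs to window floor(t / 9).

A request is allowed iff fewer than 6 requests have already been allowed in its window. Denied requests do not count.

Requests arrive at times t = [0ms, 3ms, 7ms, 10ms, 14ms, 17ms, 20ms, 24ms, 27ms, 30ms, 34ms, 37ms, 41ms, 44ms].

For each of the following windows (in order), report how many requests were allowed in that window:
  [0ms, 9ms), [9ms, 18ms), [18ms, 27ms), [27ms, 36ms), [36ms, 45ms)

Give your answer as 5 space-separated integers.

Processing requests:
  req#1 t=0ms (window 0): ALLOW
  req#2 t=3ms (window 0): ALLOW
  req#3 t=7ms (window 0): ALLOW
  req#4 t=10ms (window 1): ALLOW
  req#5 t=14ms (window 1): ALLOW
  req#6 t=17ms (window 1): ALLOW
  req#7 t=20ms (window 2): ALLOW
  req#8 t=24ms (window 2): ALLOW
  req#9 t=27ms (window 3): ALLOW
  req#10 t=30ms (window 3): ALLOW
  req#11 t=34ms (window 3): ALLOW
  req#12 t=37ms (window 4): ALLOW
  req#13 t=41ms (window 4): ALLOW
  req#14 t=44ms (window 4): ALLOW

Allowed counts by window: 3 3 2 3 3

Answer: 3 3 2 3 3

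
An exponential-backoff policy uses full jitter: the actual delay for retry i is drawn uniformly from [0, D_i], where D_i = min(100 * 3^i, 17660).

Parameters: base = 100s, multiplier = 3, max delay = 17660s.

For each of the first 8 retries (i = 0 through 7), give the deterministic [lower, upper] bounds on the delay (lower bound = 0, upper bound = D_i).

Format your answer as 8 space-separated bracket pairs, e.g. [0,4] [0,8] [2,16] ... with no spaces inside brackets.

Answer: [0,100] [0,300] [0,900] [0,2700] [0,8100] [0,17660] [0,17660] [0,17660]

Derivation:
Computing bounds per retry:
  i=0: D_i=min(100*3^0,17660)=100, bounds=[0,100]
  i=1: D_i=min(100*3^1,17660)=300, bounds=[0,300]
  i=2: D_i=min(100*3^2,17660)=900, bounds=[0,900]
  i=3: D_i=min(100*3^3,17660)=2700, bounds=[0,2700]
  i=4: D_i=min(100*3^4,17660)=8100, bounds=[0,8100]
  i=5: D_i=min(100*3^5,17660)=17660, bounds=[0,17660]
  i=6: D_i=min(100*3^6,17660)=17660, bounds=[0,17660]
  i=7: D_i=min(100*3^7,17660)=17660, bounds=[0,17660]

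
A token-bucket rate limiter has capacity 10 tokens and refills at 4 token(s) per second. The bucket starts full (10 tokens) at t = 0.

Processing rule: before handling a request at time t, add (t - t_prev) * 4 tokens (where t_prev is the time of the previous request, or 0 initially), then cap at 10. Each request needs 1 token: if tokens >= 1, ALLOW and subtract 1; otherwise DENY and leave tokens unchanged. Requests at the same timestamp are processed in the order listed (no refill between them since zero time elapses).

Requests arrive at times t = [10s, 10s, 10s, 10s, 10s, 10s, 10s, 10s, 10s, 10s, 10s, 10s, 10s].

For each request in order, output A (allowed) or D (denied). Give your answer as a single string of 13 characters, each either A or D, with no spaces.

Simulating step by step:
  req#1 t=10s: ALLOW
  req#2 t=10s: ALLOW
  req#3 t=10s: ALLOW
  req#4 t=10s: ALLOW
  req#5 t=10s: ALLOW
  req#6 t=10s: ALLOW
  req#7 t=10s: ALLOW
  req#8 t=10s: ALLOW
  req#9 t=10s: ALLOW
  req#10 t=10s: ALLOW
  req#11 t=10s: DENY
  req#12 t=10s: DENY
  req#13 t=10s: DENY

Answer: AAAAAAAAAADDD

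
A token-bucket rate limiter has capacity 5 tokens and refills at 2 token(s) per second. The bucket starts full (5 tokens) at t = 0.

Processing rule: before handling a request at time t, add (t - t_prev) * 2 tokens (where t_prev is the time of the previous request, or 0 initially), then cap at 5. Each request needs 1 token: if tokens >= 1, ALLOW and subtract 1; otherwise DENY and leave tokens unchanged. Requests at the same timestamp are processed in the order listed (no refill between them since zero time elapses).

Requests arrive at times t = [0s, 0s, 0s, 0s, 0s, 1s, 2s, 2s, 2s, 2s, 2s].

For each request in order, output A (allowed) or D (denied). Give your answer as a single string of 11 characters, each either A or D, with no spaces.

Simulating step by step:
  req#1 t=0s: ALLOW
  req#2 t=0s: ALLOW
  req#3 t=0s: ALLOW
  req#4 t=0s: ALLOW
  req#5 t=0s: ALLOW
  req#6 t=1s: ALLOW
  req#7 t=2s: ALLOW
  req#8 t=2s: ALLOW
  req#9 t=2s: ALLOW
  req#10 t=2s: DENY
  req#11 t=2s: DENY

Answer: AAAAAAAAADD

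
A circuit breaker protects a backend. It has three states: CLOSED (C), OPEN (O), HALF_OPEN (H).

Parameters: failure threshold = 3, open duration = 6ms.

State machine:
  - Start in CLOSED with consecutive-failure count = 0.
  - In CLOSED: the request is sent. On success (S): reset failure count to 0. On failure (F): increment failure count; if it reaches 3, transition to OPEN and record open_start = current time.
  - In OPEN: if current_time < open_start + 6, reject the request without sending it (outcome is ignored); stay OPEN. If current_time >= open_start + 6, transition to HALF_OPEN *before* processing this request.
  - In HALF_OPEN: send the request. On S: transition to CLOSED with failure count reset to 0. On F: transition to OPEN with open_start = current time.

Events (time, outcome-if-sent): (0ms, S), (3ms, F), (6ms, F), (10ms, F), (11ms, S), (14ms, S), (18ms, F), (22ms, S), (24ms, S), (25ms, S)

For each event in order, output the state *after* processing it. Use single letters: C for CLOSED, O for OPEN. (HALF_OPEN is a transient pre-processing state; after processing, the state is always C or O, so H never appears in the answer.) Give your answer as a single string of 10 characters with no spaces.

Answer: CCCOOOOOCC

Derivation:
State after each event:
  event#1 t=0ms outcome=S: state=CLOSED
  event#2 t=3ms outcome=F: state=CLOSED
  event#3 t=6ms outcome=F: state=CLOSED
  event#4 t=10ms outcome=F: state=OPEN
  event#5 t=11ms outcome=S: state=OPEN
  event#6 t=14ms outcome=S: state=OPEN
  event#7 t=18ms outcome=F: state=OPEN
  event#8 t=22ms outcome=S: state=OPEN
  event#9 t=24ms outcome=S: state=CLOSED
  event#10 t=25ms outcome=S: state=CLOSED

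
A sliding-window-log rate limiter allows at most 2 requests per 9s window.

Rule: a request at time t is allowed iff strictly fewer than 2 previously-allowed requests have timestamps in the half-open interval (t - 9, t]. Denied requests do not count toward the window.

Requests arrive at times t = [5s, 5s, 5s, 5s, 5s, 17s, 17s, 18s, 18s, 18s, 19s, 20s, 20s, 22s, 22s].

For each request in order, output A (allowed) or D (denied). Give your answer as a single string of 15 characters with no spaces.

Tracking allowed requests in the window:
  req#1 t=5s: ALLOW
  req#2 t=5s: ALLOW
  req#3 t=5s: DENY
  req#4 t=5s: DENY
  req#5 t=5s: DENY
  req#6 t=17s: ALLOW
  req#7 t=17s: ALLOW
  req#8 t=18s: DENY
  req#9 t=18s: DENY
  req#10 t=18s: DENY
  req#11 t=19s: DENY
  req#12 t=20s: DENY
  req#13 t=20s: DENY
  req#14 t=22s: DENY
  req#15 t=22s: DENY

Answer: AADDDAADDDDDDDD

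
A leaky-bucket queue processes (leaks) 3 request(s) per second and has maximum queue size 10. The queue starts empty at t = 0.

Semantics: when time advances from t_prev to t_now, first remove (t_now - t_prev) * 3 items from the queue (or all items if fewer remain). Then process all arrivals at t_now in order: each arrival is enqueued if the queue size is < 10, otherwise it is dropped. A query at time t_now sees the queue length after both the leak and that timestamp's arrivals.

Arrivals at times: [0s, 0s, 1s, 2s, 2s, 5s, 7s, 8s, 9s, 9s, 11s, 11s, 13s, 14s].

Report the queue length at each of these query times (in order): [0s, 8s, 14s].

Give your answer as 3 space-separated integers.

Answer: 2 1 1

Derivation:
Queue lengths at query times:
  query t=0s: backlog = 2
  query t=8s: backlog = 1
  query t=14s: backlog = 1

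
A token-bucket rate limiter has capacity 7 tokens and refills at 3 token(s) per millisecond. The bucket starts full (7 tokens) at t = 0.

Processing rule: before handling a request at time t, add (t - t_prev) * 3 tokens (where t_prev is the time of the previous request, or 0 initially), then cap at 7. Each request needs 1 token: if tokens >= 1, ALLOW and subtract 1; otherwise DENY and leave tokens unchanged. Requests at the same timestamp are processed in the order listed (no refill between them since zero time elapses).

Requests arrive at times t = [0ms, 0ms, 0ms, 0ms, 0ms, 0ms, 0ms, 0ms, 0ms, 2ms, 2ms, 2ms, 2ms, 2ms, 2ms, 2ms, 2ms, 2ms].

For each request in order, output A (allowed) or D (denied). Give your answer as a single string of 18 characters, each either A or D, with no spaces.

Answer: AAAAAAADDAAAAAADDD

Derivation:
Simulating step by step:
  req#1 t=0ms: ALLOW
  req#2 t=0ms: ALLOW
  req#3 t=0ms: ALLOW
  req#4 t=0ms: ALLOW
  req#5 t=0ms: ALLOW
  req#6 t=0ms: ALLOW
  req#7 t=0ms: ALLOW
  req#8 t=0ms: DENY
  req#9 t=0ms: DENY
  req#10 t=2ms: ALLOW
  req#11 t=2ms: ALLOW
  req#12 t=2ms: ALLOW
  req#13 t=2ms: ALLOW
  req#14 t=2ms: ALLOW
  req#15 t=2ms: ALLOW
  req#16 t=2ms: DENY
  req#17 t=2ms: DENY
  req#18 t=2ms: DENY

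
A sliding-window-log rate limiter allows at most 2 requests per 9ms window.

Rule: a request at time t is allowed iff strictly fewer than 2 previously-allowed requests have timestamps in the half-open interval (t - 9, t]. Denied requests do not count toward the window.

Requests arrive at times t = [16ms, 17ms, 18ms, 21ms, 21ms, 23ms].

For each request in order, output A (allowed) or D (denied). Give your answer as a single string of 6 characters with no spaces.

Tracking allowed requests in the window:
  req#1 t=16ms: ALLOW
  req#2 t=17ms: ALLOW
  req#3 t=18ms: DENY
  req#4 t=21ms: DENY
  req#5 t=21ms: DENY
  req#6 t=23ms: DENY

Answer: AADDDD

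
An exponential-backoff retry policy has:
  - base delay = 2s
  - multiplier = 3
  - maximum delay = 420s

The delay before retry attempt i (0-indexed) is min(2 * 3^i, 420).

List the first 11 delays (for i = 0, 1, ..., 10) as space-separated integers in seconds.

Computing each delay:
  i=0: min(2*3^0, 420) = 2
  i=1: min(2*3^1, 420) = 6
  i=2: min(2*3^2, 420) = 18
  i=3: min(2*3^3, 420) = 54
  i=4: min(2*3^4, 420) = 162
  i=5: min(2*3^5, 420) = 420
  i=6: min(2*3^6, 420) = 420
  i=7: min(2*3^7, 420) = 420
  i=8: min(2*3^8, 420) = 420
  i=9: min(2*3^9, 420) = 420
  i=10: min(2*3^10, 420) = 420

Answer: 2 6 18 54 162 420 420 420 420 420 420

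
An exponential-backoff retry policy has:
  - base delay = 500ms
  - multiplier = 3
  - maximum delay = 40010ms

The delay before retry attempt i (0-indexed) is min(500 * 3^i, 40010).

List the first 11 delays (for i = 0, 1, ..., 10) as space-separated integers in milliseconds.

Computing each delay:
  i=0: min(500*3^0, 40010) = 500
  i=1: min(500*3^1, 40010) = 1500
  i=2: min(500*3^2, 40010) = 4500
  i=3: min(500*3^3, 40010) = 13500
  i=4: min(500*3^4, 40010) = 40010
  i=5: min(500*3^5, 40010) = 40010
  i=6: min(500*3^6, 40010) = 40010
  i=7: min(500*3^7, 40010) = 40010
  i=8: min(500*3^8, 40010) = 40010
  i=9: min(500*3^9, 40010) = 40010
  i=10: min(500*3^10, 40010) = 40010

Answer: 500 1500 4500 13500 40010 40010 40010 40010 40010 40010 40010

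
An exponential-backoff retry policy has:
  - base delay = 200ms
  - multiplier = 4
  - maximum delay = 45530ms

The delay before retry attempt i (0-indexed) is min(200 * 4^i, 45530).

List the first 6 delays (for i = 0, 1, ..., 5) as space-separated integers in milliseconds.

Computing each delay:
  i=0: min(200*4^0, 45530) = 200
  i=1: min(200*4^1, 45530) = 800
  i=2: min(200*4^2, 45530) = 3200
  i=3: min(200*4^3, 45530) = 12800
  i=4: min(200*4^4, 45530) = 45530
  i=5: min(200*4^5, 45530) = 45530

Answer: 200 800 3200 12800 45530 45530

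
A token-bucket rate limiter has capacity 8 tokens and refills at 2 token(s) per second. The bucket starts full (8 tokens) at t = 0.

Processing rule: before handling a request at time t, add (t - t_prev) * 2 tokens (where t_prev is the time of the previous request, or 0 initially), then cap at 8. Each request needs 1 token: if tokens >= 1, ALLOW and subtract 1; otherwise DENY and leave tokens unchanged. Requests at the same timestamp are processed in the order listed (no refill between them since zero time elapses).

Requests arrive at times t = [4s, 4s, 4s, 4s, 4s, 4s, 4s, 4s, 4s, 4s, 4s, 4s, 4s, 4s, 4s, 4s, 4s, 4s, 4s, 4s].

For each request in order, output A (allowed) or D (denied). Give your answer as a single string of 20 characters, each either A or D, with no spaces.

Simulating step by step:
  req#1 t=4s: ALLOW
  req#2 t=4s: ALLOW
  req#3 t=4s: ALLOW
  req#4 t=4s: ALLOW
  req#5 t=4s: ALLOW
  req#6 t=4s: ALLOW
  req#7 t=4s: ALLOW
  req#8 t=4s: ALLOW
  req#9 t=4s: DENY
  req#10 t=4s: DENY
  req#11 t=4s: DENY
  req#12 t=4s: DENY
  req#13 t=4s: DENY
  req#14 t=4s: DENY
  req#15 t=4s: DENY
  req#16 t=4s: DENY
  req#17 t=4s: DENY
  req#18 t=4s: DENY
  req#19 t=4s: DENY
  req#20 t=4s: DENY

Answer: AAAAAAAADDDDDDDDDDDD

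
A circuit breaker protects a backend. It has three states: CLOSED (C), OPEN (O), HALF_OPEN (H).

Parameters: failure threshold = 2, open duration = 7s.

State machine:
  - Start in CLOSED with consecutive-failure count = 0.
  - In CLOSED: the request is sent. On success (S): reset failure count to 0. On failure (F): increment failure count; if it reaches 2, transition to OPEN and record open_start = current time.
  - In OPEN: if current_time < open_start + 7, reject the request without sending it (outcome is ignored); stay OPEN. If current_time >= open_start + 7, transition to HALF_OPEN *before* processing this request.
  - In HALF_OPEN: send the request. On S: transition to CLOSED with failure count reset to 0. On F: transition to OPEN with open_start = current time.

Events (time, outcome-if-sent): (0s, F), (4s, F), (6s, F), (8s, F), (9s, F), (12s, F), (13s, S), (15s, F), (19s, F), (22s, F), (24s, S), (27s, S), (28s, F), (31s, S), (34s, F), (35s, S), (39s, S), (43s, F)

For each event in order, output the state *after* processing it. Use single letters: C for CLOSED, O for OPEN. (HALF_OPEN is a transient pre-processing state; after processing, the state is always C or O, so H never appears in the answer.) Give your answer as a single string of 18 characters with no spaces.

State after each event:
  event#1 t=0s outcome=F: state=CLOSED
  event#2 t=4s outcome=F: state=OPEN
  event#3 t=6s outcome=F: state=OPEN
  event#4 t=8s outcome=F: state=OPEN
  event#5 t=9s outcome=F: state=OPEN
  event#6 t=12s outcome=F: state=OPEN
  event#7 t=13s outcome=S: state=OPEN
  event#8 t=15s outcome=F: state=OPEN
  event#9 t=19s outcome=F: state=OPEN
  event#10 t=22s outcome=F: state=OPEN
  event#11 t=24s outcome=S: state=OPEN
  event#12 t=27s outcome=S: state=CLOSED
  event#13 t=28s outcome=F: state=CLOSED
  event#14 t=31s outcome=S: state=CLOSED
  event#15 t=34s outcome=F: state=CLOSED
  event#16 t=35s outcome=S: state=CLOSED
  event#17 t=39s outcome=S: state=CLOSED
  event#18 t=43s outcome=F: state=CLOSED

Answer: COOOOOOOOOOCCCCCCC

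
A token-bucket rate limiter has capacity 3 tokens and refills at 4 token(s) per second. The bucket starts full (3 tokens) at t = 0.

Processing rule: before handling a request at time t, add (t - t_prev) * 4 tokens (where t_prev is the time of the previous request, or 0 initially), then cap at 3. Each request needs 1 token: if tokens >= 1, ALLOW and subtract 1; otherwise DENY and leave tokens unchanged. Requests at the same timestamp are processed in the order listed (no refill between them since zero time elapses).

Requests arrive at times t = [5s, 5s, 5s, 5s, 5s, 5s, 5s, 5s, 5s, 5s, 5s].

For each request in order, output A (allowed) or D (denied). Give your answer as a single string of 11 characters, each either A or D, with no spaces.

Answer: AAADDDDDDDD

Derivation:
Simulating step by step:
  req#1 t=5s: ALLOW
  req#2 t=5s: ALLOW
  req#3 t=5s: ALLOW
  req#4 t=5s: DENY
  req#5 t=5s: DENY
  req#6 t=5s: DENY
  req#7 t=5s: DENY
  req#8 t=5s: DENY
  req#9 t=5s: DENY
  req#10 t=5s: DENY
  req#11 t=5s: DENY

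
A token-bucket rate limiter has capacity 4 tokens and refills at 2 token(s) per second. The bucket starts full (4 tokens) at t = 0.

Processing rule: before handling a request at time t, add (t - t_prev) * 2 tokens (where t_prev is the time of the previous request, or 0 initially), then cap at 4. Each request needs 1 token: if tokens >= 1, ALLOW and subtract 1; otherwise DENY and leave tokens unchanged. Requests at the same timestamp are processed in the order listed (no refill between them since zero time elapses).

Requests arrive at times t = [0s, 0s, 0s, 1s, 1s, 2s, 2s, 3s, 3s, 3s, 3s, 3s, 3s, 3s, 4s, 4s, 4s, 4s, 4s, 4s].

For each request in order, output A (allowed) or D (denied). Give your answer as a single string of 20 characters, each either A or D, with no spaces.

Answer: AAAAAAAAAADDDDAADDDD

Derivation:
Simulating step by step:
  req#1 t=0s: ALLOW
  req#2 t=0s: ALLOW
  req#3 t=0s: ALLOW
  req#4 t=1s: ALLOW
  req#5 t=1s: ALLOW
  req#6 t=2s: ALLOW
  req#7 t=2s: ALLOW
  req#8 t=3s: ALLOW
  req#9 t=3s: ALLOW
  req#10 t=3s: ALLOW
  req#11 t=3s: DENY
  req#12 t=3s: DENY
  req#13 t=3s: DENY
  req#14 t=3s: DENY
  req#15 t=4s: ALLOW
  req#16 t=4s: ALLOW
  req#17 t=4s: DENY
  req#18 t=4s: DENY
  req#19 t=4s: DENY
  req#20 t=4s: DENY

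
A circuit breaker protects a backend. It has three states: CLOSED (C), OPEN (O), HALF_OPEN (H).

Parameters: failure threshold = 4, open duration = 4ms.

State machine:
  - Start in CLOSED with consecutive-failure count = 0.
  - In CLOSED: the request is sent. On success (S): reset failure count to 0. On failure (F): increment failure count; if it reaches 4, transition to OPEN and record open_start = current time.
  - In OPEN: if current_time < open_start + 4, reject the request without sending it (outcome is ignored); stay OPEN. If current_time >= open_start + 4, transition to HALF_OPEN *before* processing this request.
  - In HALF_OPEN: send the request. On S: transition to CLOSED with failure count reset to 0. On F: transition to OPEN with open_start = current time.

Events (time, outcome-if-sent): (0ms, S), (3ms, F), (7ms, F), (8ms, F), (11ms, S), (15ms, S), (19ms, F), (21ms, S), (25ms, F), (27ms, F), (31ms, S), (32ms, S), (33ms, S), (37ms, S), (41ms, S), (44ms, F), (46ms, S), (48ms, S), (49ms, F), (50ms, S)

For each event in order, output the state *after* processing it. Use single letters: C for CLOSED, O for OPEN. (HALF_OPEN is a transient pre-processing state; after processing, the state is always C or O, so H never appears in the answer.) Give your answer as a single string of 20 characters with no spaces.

State after each event:
  event#1 t=0ms outcome=S: state=CLOSED
  event#2 t=3ms outcome=F: state=CLOSED
  event#3 t=7ms outcome=F: state=CLOSED
  event#4 t=8ms outcome=F: state=CLOSED
  event#5 t=11ms outcome=S: state=CLOSED
  event#6 t=15ms outcome=S: state=CLOSED
  event#7 t=19ms outcome=F: state=CLOSED
  event#8 t=21ms outcome=S: state=CLOSED
  event#9 t=25ms outcome=F: state=CLOSED
  event#10 t=27ms outcome=F: state=CLOSED
  event#11 t=31ms outcome=S: state=CLOSED
  event#12 t=32ms outcome=S: state=CLOSED
  event#13 t=33ms outcome=S: state=CLOSED
  event#14 t=37ms outcome=S: state=CLOSED
  event#15 t=41ms outcome=S: state=CLOSED
  event#16 t=44ms outcome=F: state=CLOSED
  event#17 t=46ms outcome=S: state=CLOSED
  event#18 t=48ms outcome=S: state=CLOSED
  event#19 t=49ms outcome=F: state=CLOSED
  event#20 t=50ms outcome=S: state=CLOSED

Answer: CCCCCCCCCCCCCCCCCCCC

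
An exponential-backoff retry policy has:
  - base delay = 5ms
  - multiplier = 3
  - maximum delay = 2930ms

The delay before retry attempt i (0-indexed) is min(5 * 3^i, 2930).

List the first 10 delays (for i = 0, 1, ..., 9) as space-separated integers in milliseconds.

Answer: 5 15 45 135 405 1215 2930 2930 2930 2930

Derivation:
Computing each delay:
  i=0: min(5*3^0, 2930) = 5
  i=1: min(5*3^1, 2930) = 15
  i=2: min(5*3^2, 2930) = 45
  i=3: min(5*3^3, 2930) = 135
  i=4: min(5*3^4, 2930) = 405
  i=5: min(5*3^5, 2930) = 1215
  i=6: min(5*3^6, 2930) = 2930
  i=7: min(5*3^7, 2930) = 2930
  i=8: min(5*3^8, 2930) = 2930
  i=9: min(5*3^9, 2930) = 2930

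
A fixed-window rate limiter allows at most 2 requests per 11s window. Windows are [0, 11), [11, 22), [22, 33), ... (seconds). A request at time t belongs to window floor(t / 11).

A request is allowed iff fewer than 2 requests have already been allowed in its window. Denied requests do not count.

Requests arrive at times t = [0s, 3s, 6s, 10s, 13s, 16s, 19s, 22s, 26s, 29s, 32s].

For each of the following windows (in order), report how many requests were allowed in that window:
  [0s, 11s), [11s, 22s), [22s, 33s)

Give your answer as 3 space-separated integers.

Processing requests:
  req#1 t=0s (window 0): ALLOW
  req#2 t=3s (window 0): ALLOW
  req#3 t=6s (window 0): DENY
  req#4 t=10s (window 0): DENY
  req#5 t=13s (window 1): ALLOW
  req#6 t=16s (window 1): ALLOW
  req#7 t=19s (window 1): DENY
  req#8 t=22s (window 2): ALLOW
  req#9 t=26s (window 2): ALLOW
  req#10 t=29s (window 2): DENY
  req#11 t=32s (window 2): DENY

Allowed counts by window: 2 2 2

Answer: 2 2 2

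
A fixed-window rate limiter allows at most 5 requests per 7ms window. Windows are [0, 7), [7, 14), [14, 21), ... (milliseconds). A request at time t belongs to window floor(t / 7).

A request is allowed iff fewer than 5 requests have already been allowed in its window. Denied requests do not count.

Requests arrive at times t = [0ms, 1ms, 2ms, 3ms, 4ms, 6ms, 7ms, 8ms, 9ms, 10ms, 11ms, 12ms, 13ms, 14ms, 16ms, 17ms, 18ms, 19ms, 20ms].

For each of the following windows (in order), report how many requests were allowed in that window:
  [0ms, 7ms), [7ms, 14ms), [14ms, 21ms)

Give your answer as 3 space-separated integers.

Processing requests:
  req#1 t=0ms (window 0): ALLOW
  req#2 t=1ms (window 0): ALLOW
  req#3 t=2ms (window 0): ALLOW
  req#4 t=3ms (window 0): ALLOW
  req#5 t=4ms (window 0): ALLOW
  req#6 t=6ms (window 0): DENY
  req#7 t=7ms (window 1): ALLOW
  req#8 t=8ms (window 1): ALLOW
  req#9 t=9ms (window 1): ALLOW
  req#10 t=10ms (window 1): ALLOW
  req#11 t=11ms (window 1): ALLOW
  req#12 t=12ms (window 1): DENY
  req#13 t=13ms (window 1): DENY
  req#14 t=14ms (window 2): ALLOW
  req#15 t=16ms (window 2): ALLOW
  req#16 t=17ms (window 2): ALLOW
  req#17 t=18ms (window 2): ALLOW
  req#18 t=19ms (window 2): ALLOW
  req#19 t=20ms (window 2): DENY

Allowed counts by window: 5 5 5

Answer: 5 5 5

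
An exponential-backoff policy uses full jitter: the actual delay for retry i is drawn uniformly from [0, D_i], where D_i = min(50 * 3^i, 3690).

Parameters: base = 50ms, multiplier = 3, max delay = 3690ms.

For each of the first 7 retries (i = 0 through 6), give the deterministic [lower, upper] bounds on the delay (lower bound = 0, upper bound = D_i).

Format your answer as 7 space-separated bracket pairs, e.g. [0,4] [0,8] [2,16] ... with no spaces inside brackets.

Answer: [0,50] [0,150] [0,450] [0,1350] [0,3690] [0,3690] [0,3690]

Derivation:
Computing bounds per retry:
  i=0: D_i=min(50*3^0,3690)=50, bounds=[0,50]
  i=1: D_i=min(50*3^1,3690)=150, bounds=[0,150]
  i=2: D_i=min(50*3^2,3690)=450, bounds=[0,450]
  i=3: D_i=min(50*3^3,3690)=1350, bounds=[0,1350]
  i=4: D_i=min(50*3^4,3690)=3690, bounds=[0,3690]
  i=5: D_i=min(50*3^5,3690)=3690, bounds=[0,3690]
  i=6: D_i=min(50*3^6,3690)=3690, bounds=[0,3690]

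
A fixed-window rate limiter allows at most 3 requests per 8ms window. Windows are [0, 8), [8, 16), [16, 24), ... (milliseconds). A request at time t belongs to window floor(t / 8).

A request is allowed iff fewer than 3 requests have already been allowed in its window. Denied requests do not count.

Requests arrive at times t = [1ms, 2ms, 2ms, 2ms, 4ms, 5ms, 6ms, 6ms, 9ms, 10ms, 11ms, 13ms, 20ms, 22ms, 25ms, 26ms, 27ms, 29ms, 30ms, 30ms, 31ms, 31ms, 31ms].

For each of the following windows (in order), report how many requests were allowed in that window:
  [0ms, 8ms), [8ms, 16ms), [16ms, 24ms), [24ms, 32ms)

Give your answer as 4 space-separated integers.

Answer: 3 3 2 3

Derivation:
Processing requests:
  req#1 t=1ms (window 0): ALLOW
  req#2 t=2ms (window 0): ALLOW
  req#3 t=2ms (window 0): ALLOW
  req#4 t=2ms (window 0): DENY
  req#5 t=4ms (window 0): DENY
  req#6 t=5ms (window 0): DENY
  req#7 t=6ms (window 0): DENY
  req#8 t=6ms (window 0): DENY
  req#9 t=9ms (window 1): ALLOW
  req#10 t=10ms (window 1): ALLOW
  req#11 t=11ms (window 1): ALLOW
  req#12 t=13ms (window 1): DENY
  req#13 t=20ms (window 2): ALLOW
  req#14 t=22ms (window 2): ALLOW
  req#15 t=25ms (window 3): ALLOW
  req#16 t=26ms (window 3): ALLOW
  req#17 t=27ms (window 3): ALLOW
  req#18 t=29ms (window 3): DENY
  req#19 t=30ms (window 3): DENY
  req#20 t=30ms (window 3): DENY
  req#21 t=31ms (window 3): DENY
  req#22 t=31ms (window 3): DENY
  req#23 t=31ms (window 3): DENY

Allowed counts by window: 3 3 2 3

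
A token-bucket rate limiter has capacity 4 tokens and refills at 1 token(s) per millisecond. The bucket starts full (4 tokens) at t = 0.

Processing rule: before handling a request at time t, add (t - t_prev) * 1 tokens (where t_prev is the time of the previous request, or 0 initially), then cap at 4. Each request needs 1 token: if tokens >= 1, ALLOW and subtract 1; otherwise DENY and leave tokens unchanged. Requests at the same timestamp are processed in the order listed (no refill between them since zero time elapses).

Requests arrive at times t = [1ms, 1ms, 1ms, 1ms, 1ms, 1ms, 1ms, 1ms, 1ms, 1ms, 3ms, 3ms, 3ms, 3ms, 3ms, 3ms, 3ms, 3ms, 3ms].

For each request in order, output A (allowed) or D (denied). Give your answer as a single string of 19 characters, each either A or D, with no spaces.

Simulating step by step:
  req#1 t=1ms: ALLOW
  req#2 t=1ms: ALLOW
  req#3 t=1ms: ALLOW
  req#4 t=1ms: ALLOW
  req#5 t=1ms: DENY
  req#6 t=1ms: DENY
  req#7 t=1ms: DENY
  req#8 t=1ms: DENY
  req#9 t=1ms: DENY
  req#10 t=1ms: DENY
  req#11 t=3ms: ALLOW
  req#12 t=3ms: ALLOW
  req#13 t=3ms: DENY
  req#14 t=3ms: DENY
  req#15 t=3ms: DENY
  req#16 t=3ms: DENY
  req#17 t=3ms: DENY
  req#18 t=3ms: DENY
  req#19 t=3ms: DENY

Answer: AAAADDDDDDAADDDDDDD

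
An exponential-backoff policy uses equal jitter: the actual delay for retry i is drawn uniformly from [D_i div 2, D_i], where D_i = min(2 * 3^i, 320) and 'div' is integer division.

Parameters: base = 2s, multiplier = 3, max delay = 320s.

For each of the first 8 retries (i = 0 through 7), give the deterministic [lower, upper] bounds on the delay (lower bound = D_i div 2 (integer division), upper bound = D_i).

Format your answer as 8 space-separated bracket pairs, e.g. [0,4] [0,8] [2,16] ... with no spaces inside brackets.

Answer: [1,2] [3,6] [9,18] [27,54] [81,162] [160,320] [160,320] [160,320]

Derivation:
Computing bounds per retry:
  i=0: D_i=min(2*3^0,320)=2, bounds=[1,2]
  i=1: D_i=min(2*3^1,320)=6, bounds=[3,6]
  i=2: D_i=min(2*3^2,320)=18, bounds=[9,18]
  i=3: D_i=min(2*3^3,320)=54, bounds=[27,54]
  i=4: D_i=min(2*3^4,320)=162, bounds=[81,162]
  i=5: D_i=min(2*3^5,320)=320, bounds=[160,320]
  i=6: D_i=min(2*3^6,320)=320, bounds=[160,320]
  i=7: D_i=min(2*3^7,320)=320, bounds=[160,320]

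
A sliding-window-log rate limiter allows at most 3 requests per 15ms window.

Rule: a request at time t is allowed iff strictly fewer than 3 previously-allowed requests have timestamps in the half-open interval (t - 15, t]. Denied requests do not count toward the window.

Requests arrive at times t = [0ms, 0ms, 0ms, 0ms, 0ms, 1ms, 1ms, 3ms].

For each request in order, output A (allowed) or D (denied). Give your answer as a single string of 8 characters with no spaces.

Tracking allowed requests in the window:
  req#1 t=0ms: ALLOW
  req#2 t=0ms: ALLOW
  req#3 t=0ms: ALLOW
  req#4 t=0ms: DENY
  req#5 t=0ms: DENY
  req#6 t=1ms: DENY
  req#7 t=1ms: DENY
  req#8 t=3ms: DENY

Answer: AAADDDDD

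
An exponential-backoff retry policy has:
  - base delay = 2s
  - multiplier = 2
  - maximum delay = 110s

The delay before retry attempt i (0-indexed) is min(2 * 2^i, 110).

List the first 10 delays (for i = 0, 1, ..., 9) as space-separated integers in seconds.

Computing each delay:
  i=0: min(2*2^0, 110) = 2
  i=1: min(2*2^1, 110) = 4
  i=2: min(2*2^2, 110) = 8
  i=3: min(2*2^3, 110) = 16
  i=4: min(2*2^4, 110) = 32
  i=5: min(2*2^5, 110) = 64
  i=6: min(2*2^6, 110) = 110
  i=7: min(2*2^7, 110) = 110
  i=8: min(2*2^8, 110) = 110
  i=9: min(2*2^9, 110) = 110

Answer: 2 4 8 16 32 64 110 110 110 110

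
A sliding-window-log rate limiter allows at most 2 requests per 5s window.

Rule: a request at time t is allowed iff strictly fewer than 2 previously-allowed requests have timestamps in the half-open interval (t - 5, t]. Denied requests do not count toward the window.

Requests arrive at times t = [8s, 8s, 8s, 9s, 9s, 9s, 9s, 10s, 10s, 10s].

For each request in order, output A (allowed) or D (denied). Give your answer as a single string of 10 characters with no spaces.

Tracking allowed requests in the window:
  req#1 t=8s: ALLOW
  req#2 t=8s: ALLOW
  req#3 t=8s: DENY
  req#4 t=9s: DENY
  req#5 t=9s: DENY
  req#6 t=9s: DENY
  req#7 t=9s: DENY
  req#8 t=10s: DENY
  req#9 t=10s: DENY
  req#10 t=10s: DENY

Answer: AADDDDDDDD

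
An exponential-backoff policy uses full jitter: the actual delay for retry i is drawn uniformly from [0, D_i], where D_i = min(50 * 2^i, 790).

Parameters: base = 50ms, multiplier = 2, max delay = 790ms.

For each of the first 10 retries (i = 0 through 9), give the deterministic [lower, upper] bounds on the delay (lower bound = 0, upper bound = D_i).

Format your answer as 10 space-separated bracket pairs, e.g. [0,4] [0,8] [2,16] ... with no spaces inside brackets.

Computing bounds per retry:
  i=0: D_i=min(50*2^0,790)=50, bounds=[0,50]
  i=1: D_i=min(50*2^1,790)=100, bounds=[0,100]
  i=2: D_i=min(50*2^2,790)=200, bounds=[0,200]
  i=3: D_i=min(50*2^3,790)=400, bounds=[0,400]
  i=4: D_i=min(50*2^4,790)=790, bounds=[0,790]
  i=5: D_i=min(50*2^5,790)=790, bounds=[0,790]
  i=6: D_i=min(50*2^6,790)=790, bounds=[0,790]
  i=7: D_i=min(50*2^7,790)=790, bounds=[0,790]
  i=8: D_i=min(50*2^8,790)=790, bounds=[0,790]
  i=9: D_i=min(50*2^9,790)=790, bounds=[0,790]

Answer: [0,50] [0,100] [0,200] [0,400] [0,790] [0,790] [0,790] [0,790] [0,790] [0,790]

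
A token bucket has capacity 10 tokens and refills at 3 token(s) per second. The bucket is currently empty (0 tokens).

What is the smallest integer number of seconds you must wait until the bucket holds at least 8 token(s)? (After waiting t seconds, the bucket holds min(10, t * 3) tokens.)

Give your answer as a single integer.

Need t * 3 >= 8, so t >= 8/3.
Smallest integer t = ceil(8/3) = 3.

Answer: 3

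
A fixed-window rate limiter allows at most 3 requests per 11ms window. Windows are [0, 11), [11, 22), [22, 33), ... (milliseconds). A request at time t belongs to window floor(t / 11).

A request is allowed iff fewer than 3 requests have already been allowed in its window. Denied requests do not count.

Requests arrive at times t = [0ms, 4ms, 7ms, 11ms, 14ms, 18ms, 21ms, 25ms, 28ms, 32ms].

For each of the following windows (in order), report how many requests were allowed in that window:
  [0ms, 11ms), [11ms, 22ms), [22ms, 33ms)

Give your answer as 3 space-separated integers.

Processing requests:
  req#1 t=0ms (window 0): ALLOW
  req#2 t=4ms (window 0): ALLOW
  req#3 t=7ms (window 0): ALLOW
  req#4 t=11ms (window 1): ALLOW
  req#5 t=14ms (window 1): ALLOW
  req#6 t=18ms (window 1): ALLOW
  req#7 t=21ms (window 1): DENY
  req#8 t=25ms (window 2): ALLOW
  req#9 t=28ms (window 2): ALLOW
  req#10 t=32ms (window 2): ALLOW

Allowed counts by window: 3 3 3

Answer: 3 3 3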